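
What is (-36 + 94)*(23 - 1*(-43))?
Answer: 3828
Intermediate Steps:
(-36 + 94)*(23 - 1*(-43)) = 58*(23 + 43) = 58*66 = 3828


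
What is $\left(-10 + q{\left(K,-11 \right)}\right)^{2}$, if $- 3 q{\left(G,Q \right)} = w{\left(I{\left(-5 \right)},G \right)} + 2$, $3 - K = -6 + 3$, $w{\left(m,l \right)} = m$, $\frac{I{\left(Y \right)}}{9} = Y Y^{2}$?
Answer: $\frac{1194649}{9} \approx 1.3274 \cdot 10^{5}$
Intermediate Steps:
$I{\left(Y \right)} = 9 Y^{3}$ ($I{\left(Y \right)} = 9 Y Y^{2} = 9 Y^{3}$)
$K = 6$ ($K = 3 - \left(-6 + 3\right) = 3 - -3 = 3 + 3 = 6$)
$q{\left(G,Q \right)} = \frac{1123}{3}$ ($q{\left(G,Q \right)} = - \frac{9 \left(-5\right)^{3} + 2}{3} = - \frac{9 \left(-125\right) + 2}{3} = - \frac{-1125 + 2}{3} = \left(- \frac{1}{3}\right) \left(-1123\right) = \frac{1123}{3}$)
$\left(-10 + q{\left(K,-11 \right)}\right)^{2} = \left(-10 + \frac{1123}{3}\right)^{2} = \left(\frac{1093}{3}\right)^{2} = \frac{1194649}{9}$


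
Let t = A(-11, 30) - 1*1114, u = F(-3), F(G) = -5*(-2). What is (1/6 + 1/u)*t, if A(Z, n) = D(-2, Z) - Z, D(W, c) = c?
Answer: -4456/15 ≈ -297.07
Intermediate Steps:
F(G) = 10
u = 10
A(Z, n) = 0 (A(Z, n) = Z - Z = 0)
t = -1114 (t = 0 - 1*1114 = 0 - 1114 = -1114)
(1/6 + 1/u)*t = (1/6 + 1/10)*(-1114) = (4/15)*(-1114) = -4456/15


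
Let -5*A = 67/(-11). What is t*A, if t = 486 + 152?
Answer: 3886/5 ≈ 777.20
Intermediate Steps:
A = 67/55 (A = -67/(5*(-11)) = -67*(-1)/(5*11) = -⅕*(-67/11) = 67/55 ≈ 1.2182)
t = 638
t*A = 638*(67/55) = 3886/5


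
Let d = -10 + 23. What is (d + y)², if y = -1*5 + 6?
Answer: 196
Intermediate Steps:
d = 13
y = 1 (y = -5 + 6 = 1)
(d + y)² = (13 + 1)² = 14² = 196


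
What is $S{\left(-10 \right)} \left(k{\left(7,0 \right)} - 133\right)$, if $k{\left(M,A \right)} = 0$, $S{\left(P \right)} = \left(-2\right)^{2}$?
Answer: $-532$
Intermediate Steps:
$S{\left(P \right)} = 4$
$S{\left(-10 \right)} \left(k{\left(7,0 \right)} - 133\right) = 4 \left(0 - 133\right) = 4 \left(-133\right) = -532$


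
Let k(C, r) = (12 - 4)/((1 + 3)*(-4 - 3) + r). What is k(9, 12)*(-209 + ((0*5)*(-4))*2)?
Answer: 209/2 ≈ 104.50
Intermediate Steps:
k(C, r) = 8/(-28 + r) (k(C, r) = 8/(4*(-7) + r) = 8/(-28 + r))
k(9, 12)*(-209 + ((0*5)*(-4))*2) = (8/(-28 + 12))*(-209 + ((0*5)*(-4))*2) = (8/(-16))*(-209 + (0*(-4))*2) = (8*(-1/16))*(-209 + 0*2) = -(-209 + 0)/2 = -½*(-209) = 209/2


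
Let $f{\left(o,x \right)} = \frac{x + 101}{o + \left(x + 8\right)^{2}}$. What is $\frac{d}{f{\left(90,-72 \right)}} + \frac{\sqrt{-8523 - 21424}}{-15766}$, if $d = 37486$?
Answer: $\frac{156916396}{29} - \frac{i \sqrt{29947}}{15766} \approx 5.4109 \cdot 10^{6} - 0.010976 i$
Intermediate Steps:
$f{\left(o,x \right)} = \frac{101 + x}{o + \left(8 + x\right)^{2}}$
$\frac{d}{f{\left(90,-72 \right)}} + \frac{\sqrt{-8523 - 21424}}{-15766} = \frac{37486}{\frac{1}{90 + \left(8 - 72\right)^{2}} \left(101 - 72\right)} + \frac{\sqrt{-8523 - 21424}}{-15766} = \frac{37486}{\frac{1}{90 + \left(-64\right)^{2}} \cdot 29} + \sqrt{-29947} \left(- \frac{1}{15766}\right) = \frac{37486}{\frac{1}{90 + 4096} \cdot 29} + i \sqrt{29947} \left(- \frac{1}{15766}\right) = \frac{37486}{\frac{1}{4186} \cdot 29} - \frac{i \sqrt{29947}}{15766} = \frac{37486}{\frac{29}{4186}} - \frac{i \sqrt{29947}}{15766} = 37486 \cdot \frac{4186}{29} - \frac{i \sqrt{29947}}{15766} = \frac{156916396}{29} - \frac{i \sqrt{29947}}{15766}$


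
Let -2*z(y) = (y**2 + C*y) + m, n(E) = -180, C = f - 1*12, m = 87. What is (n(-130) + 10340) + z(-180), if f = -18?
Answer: -17567/2 ≈ -8783.5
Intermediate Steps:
C = -30 (C = -18 - 1*12 = -18 - 12 = -30)
z(y) = -87/2 + 15*y - y**2/2 (z(y) = -((y**2 - 30*y) + 87)/2 = -(87 + y**2 - 30*y)/2 = -87/2 + 15*y - y**2/2)
(n(-130) + 10340) + z(-180) = (-180 + 10340) + (-87/2 + 15*(-180) - 1/2*(-180)**2) = 10160 + (-87/2 - 2700 - 1/2*32400) = 10160 + (-87/2 - 2700 - 16200) = 10160 - 37887/2 = -17567/2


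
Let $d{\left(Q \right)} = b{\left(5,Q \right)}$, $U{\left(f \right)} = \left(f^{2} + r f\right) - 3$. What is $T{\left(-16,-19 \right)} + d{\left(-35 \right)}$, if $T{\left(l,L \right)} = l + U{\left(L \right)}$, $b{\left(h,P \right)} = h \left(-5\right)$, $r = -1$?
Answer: $336$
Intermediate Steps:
$b{\left(h,P \right)} = - 5 h$
$U{\left(f \right)} = -3 + f^{2} - f$ ($U{\left(f \right)} = \left(f^{2} - f\right) - 3 = -3 + f^{2} - f$)
$d{\left(Q \right)} = -25$ ($d{\left(Q \right)} = \left(-5\right) 5 = -25$)
$T{\left(l,L \right)} = -3 + l + L^{2} - L$ ($T{\left(l,L \right)} = l - \left(3 + L - L^{2}\right) = -3 + l + L^{2} - L$)
$T{\left(-16,-19 \right)} + d{\left(-35 \right)} = \left(-3 - 16 + \left(-19\right)^{2} - -19\right) - 25 = \left(-3 - 16 + 361 + 19\right) - 25 = 361 - 25 = 336$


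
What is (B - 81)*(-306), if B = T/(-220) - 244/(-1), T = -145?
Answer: -1101753/22 ≈ -50080.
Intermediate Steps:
B = 10765/44 (B = -145/(-220) - 244/(-1) = -145*(-1/220) - 244*(-1) = 29/44 + 244 = 10765/44 ≈ 244.66)
(B - 81)*(-306) = (10765/44 - 81)*(-306) = (7201/44)*(-306) = -1101753/22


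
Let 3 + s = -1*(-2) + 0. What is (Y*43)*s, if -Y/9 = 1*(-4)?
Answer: -1548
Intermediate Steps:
Y = 36 (Y = -9*(-4) = 36)
s = -1 (s = -3 + (-1*(-2) + 0) = -3 + (2 + 0) = -3 + 2 = -1)
(Y*43)*s = (36*43)*(-1) = 1548*(-1) = -1548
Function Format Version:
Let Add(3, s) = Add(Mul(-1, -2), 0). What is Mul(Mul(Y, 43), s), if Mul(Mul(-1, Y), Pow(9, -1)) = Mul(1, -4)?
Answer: -1548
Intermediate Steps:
Y = 36 (Y = Mul(-9, Mul(1, -4)) = Mul(-9, -4) = 36)
s = -1 (s = Add(-3, Add(Mul(-1, -2), 0)) = Add(-3, Add(2, 0)) = Add(-3, 2) = -1)
Mul(Mul(Y, 43), s) = Mul(Mul(36, 43), -1) = Mul(1548, -1) = -1548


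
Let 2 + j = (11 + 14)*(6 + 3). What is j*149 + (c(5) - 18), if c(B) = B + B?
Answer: 33219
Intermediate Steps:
c(B) = 2*B
j = 223 (j = -2 + (11 + 14)*(6 + 3) = -2 + 25*9 = -2 + 225 = 223)
j*149 + (c(5) - 18) = 223*149 + (2*5 - 18) = 33227 + (10 - 18) = 33227 - 8 = 33219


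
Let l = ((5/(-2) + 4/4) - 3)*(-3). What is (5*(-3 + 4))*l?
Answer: 135/2 ≈ 67.500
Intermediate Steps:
l = 27/2 (l = ((5*(-½) + 4*(¼)) - 3)*(-3) = ((-5/2 + 1) - 3)*(-3) = (-3/2 - 3)*(-3) = -9/2*(-3) = 27/2 ≈ 13.500)
(5*(-3 + 4))*l = (5*(-3 + 4))*(27/2) = (5*1)*(27/2) = 5*(27/2) = 135/2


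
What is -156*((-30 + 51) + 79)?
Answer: -15600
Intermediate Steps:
-156*((-30 + 51) + 79) = -156*(21 + 79) = -156*100 = -15600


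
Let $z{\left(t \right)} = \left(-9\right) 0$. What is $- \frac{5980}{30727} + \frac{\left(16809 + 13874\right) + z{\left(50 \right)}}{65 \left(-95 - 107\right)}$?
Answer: $- \frac{1021313941}{403445510} \approx -2.5315$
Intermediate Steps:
$z{\left(t \right)} = 0$
$- \frac{5980}{30727} + \frac{\left(16809 + 13874\right) + z{\left(50 \right)}}{65 \left(-95 - 107\right)} = - \frac{5980}{30727} + \frac{\left(16809 + 13874\right) + 0}{65 \left(-95 - 107\right)} = \left(-5980\right) \frac{1}{30727} + \frac{30683 + 0}{65 \left(-202\right)} = - \frac{5980}{30727} + \frac{30683}{-13130} = - \frac{5980}{30727} + 30683 \left(- \frac{1}{13130}\right) = - \frac{5980}{30727} - \frac{30683}{13130} = - \frac{1021313941}{403445510}$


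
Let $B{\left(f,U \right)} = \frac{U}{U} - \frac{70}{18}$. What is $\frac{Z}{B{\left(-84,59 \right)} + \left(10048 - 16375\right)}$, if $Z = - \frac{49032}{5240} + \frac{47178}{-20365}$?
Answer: $\frac{56058723}{30396550547} \approx 0.0018442$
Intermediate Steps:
$B{\left(f,U \right)} = - \frac{26}{9}$ ($B{\left(f,U \right)} = 1 - \frac{35}{9} = - \frac{26}{9}$)
$Z = - \frac{6228747}{533563}$ ($Z = \left(-49032\right) \frac{1}{5240} + 47178 \left(- \frac{1}{20365}\right) = - \frac{6129}{655} - \frac{47178}{20365} = - \frac{6228747}{533563} \approx -11.674$)
$\frac{Z}{B{\left(-84,59 \right)} + \left(10048 - 16375\right)} = - \frac{6228747}{533563 \left(- \frac{26}{9} + \left(10048 - 16375\right)\right)} = - \frac{6228747}{533563 \left(- \frac{26}{9} - 6327\right)} = - \frac{6228747}{533563 \left(- \frac{56969}{9}\right)} = \left(- \frac{6228747}{533563}\right) \left(- \frac{9}{56969}\right) = \frac{56058723}{30396550547}$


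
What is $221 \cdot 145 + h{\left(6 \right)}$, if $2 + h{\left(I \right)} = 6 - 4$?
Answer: $32045$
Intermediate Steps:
$h{\left(I \right)} = 0$ ($h{\left(I \right)} = -2 + \left(6 - 4\right) = -2 + 2 = 0$)
$221 \cdot 145 + h{\left(6 \right)} = 221 \cdot 145 + 0 = 32045 + 0 = 32045$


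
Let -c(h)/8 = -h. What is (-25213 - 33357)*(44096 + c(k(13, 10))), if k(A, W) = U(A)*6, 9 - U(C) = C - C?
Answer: -2608004960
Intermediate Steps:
U(C) = 9 (U(C) = 9 - (C - C) = 9 - 1*0 = 9 + 0 = 9)
k(A, W) = 54 (k(A, W) = 9*6 = 54)
c(h) = 8*h (c(h) = -(-8)*h = 8*h)
(-25213 - 33357)*(44096 + c(k(13, 10))) = (-25213 - 33357)*(44096 + 8*54) = -58570*(44096 + 432) = -58570*44528 = -2608004960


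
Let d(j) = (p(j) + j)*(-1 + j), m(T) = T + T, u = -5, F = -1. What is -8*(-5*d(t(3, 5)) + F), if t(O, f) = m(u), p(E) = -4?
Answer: 6168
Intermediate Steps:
m(T) = 2*T
t(O, f) = -10 (t(O, f) = 2*(-5) = -10)
d(j) = (-1 + j)*(-4 + j) (d(j) = (-4 + j)*(-1 + j) = (-1 + j)*(-4 + j))
-8*(-5*d(t(3, 5)) + F) = -8*(-5*(4 + (-10)² - 5*(-10)) - 1) = -8*(-5*(4 + 100 + 50) - 1) = -8*(-5*154 - 1) = -8*(-770 - 1) = -8*(-771) = 6168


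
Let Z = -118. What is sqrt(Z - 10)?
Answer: 8*I*sqrt(2) ≈ 11.314*I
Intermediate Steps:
sqrt(Z - 10) = sqrt(-118 - 10) = sqrt(-128) = 8*I*sqrt(2)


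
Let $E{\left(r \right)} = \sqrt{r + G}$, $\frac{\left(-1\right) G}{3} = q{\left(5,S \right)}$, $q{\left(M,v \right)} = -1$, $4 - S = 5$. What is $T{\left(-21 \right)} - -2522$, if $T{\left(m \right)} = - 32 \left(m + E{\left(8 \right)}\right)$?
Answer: $3194 - 32 \sqrt{11} \approx 3087.9$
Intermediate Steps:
$S = -1$ ($S = 4 - 5 = -1$)
$G = 3$ ($G = \left(-3\right) \left(-1\right) = 3$)
$E{\left(r \right)} = \sqrt{3 + r}$ ($E{\left(r \right)} = \sqrt{r + 3} = \sqrt{3 + r}$)
$T{\left(m \right)} = - 32 m - 32 \sqrt{11}$ ($T{\left(m \right)} = - 32 \left(m + \sqrt{3 + 8}\right) = - 32 \left(m + \sqrt{11}\right) = - 32 m - 32 \sqrt{11}$)
$T{\left(-21 \right)} - -2522 = \left(\left(-32\right) \left(-21\right) - 32 \sqrt{11}\right) - -2522 = \left(672 - 32 \sqrt{11}\right) + 2522 = 3194 - 32 \sqrt{11}$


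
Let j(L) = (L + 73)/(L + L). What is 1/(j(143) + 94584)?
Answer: 143/13525620 ≈ 1.0573e-5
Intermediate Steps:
j(L) = (73 + L)/(2*L) (j(L) = (73 + L)/((2*L)) = (73 + L)*(1/(2*L)) = (73 + L)/(2*L))
1/(j(143) + 94584) = 1/((½)*(73 + 143)/143 + 94584) = 1/((½)*(1/143)*216 + 94584) = 1/(108/143 + 94584) = 1/(13525620/143) = 143/13525620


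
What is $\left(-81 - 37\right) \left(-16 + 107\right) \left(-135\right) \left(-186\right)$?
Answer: $-269631180$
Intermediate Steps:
$\left(-81 - 37\right) \left(-16 + 107\right) \left(-135\right) \left(-186\right) = \left(-118\right) 91 \left(-135\right) \left(-186\right) = \left(-10738\right) \left(-135\right) \left(-186\right) = 1449630 \left(-186\right) = -269631180$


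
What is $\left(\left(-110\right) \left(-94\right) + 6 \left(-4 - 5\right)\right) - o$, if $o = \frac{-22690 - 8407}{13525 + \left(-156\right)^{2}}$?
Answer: $\frac{389469343}{37861} \approx 10287.0$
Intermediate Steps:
$o = - \frac{31097}{37861}$ ($o = - \frac{31097}{13525 + 24336} = - \frac{31097}{37861} \approx -0.82135$)
$\left(\left(-110\right) \left(-94\right) + 6 \left(-4 - 5\right)\right) - o = \left(\left(-110\right) \left(-94\right) + 6 \left(-4 - 5\right)\right) - - \frac{31097}{37861} = \left(10340 + 6 \left(-4 - 5\right)\right) + \frac{31097}{37861} = \left(10340 + 6 \left(-9\right)\right) + \frac{31097}{37861} = \left(10340 - 54\right) + \frac{31097}{37861} = 10286 + \frac{31097}{37861} = \frac{389469343}{37861}$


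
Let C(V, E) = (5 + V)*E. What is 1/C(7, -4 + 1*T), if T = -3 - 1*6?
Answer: -1/156 ≈ -0.0064103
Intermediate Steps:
T = -9 (T = -3 - 6 = -9)
C(V, E) = E*(5 + V)
1/C(7, -4 + 1*T) = 1/((-4 + 1*(-9))*(5 + 7)) = 1/((-4 - 9)*12) = 1/(-13*12) = 1/(-156) = -1/156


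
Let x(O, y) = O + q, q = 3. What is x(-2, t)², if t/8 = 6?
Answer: 1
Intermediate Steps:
t = 48 (t = 8*6 = 48)
x(O, y) = 3 + O (x(O, y) = O + 3 = 3 + O)
x(-2, t)² = (3 - 2)² = 1² = 1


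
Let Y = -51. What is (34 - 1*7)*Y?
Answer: -1377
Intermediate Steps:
(34 - 1*7)*Y = (34 - 1*7)*(-51) = (34 - 7)*(-51) = 27*(-51) = -1377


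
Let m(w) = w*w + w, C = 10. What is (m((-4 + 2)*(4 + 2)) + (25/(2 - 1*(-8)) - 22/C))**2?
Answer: 1750329/100 ≈ 17503.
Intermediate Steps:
m(w) = w + w**2 (m(w) = w**2 + w = w + w**2)
(m((-4 + 2)*(4 + 2)) + (25/(2 - 1*(-8)) - 22/C))**2 = (((-4 + 2)*(4 + 2))*(1 + (-4 + 2)*(4 + 2)) + (25/(2 - 1*(-8)) - 22/10))**2 = ((-2*6)*(1 - 2*6) + (25/(2 + 8) - 22*1/10))**2 = (-12*(1 - 12) + (25/10 - 11/5))**2 = (-12*(-11) + (25*(1/10) - 11/5))**2 = (132 + (5/2 - 11/5))**2 = (132 + 3/10)**2 = (1323/10)**2 = 1750329/100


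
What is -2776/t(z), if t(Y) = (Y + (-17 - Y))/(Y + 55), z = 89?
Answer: 399744/17 ≈ 23514.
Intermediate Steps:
t(Y) = -17/(55 + Y)
-2776/t(z) = -2776/((-17/(55 + 89))) = -2776/((-17/144)) = -2776/((-17*1/144)) = -2776/(-17/144) = -2776*(-144/17) = 399744/17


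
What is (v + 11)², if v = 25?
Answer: 1296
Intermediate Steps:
(v + 11)² = (25 + 11)² = 36² = 1296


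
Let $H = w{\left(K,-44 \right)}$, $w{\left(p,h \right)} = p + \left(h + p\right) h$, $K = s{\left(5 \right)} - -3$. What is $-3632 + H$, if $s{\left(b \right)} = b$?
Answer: $-2040$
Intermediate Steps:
$K = 8$ ($K = 5 - -3 = 5 + 3 = 8$)
$w{\left(p,h \right)} = p + h \left(h + p\right)$
$H = 1592$ ($H = 8 + \left(-44\right)^{2} - 352 = 8 + 1936 - 352 = 1592$)
$-3632 + H = -3632 + 1592 = -2040$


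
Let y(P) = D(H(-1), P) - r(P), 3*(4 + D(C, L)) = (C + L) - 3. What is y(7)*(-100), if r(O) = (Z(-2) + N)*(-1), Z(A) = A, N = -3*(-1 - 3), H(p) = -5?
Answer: -1700/3 ≈ -566.67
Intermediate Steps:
N = 12 (N = -3*(-4) = 12)
r(O) = -10 (r(O) = (-2 + 12)*(-1) = 10*(-1) = -10)
D(C, L) = -5 + C/3 + L/3 (D(C, L) = -4 + ((C + L) - 3)/3 = -4 + (-3 + C + L)/3 = -4 + (-1 + C/3 + L/3) = -5 + C/3 + L/3)
y(P) = 10/3 + P/3 (y(P) = (-5 + (1/3)*(-5) + P/3) - 1*(-10) = (-5 - 5/3 + P/3) + 10 = (-20/3 + P/3) + 10 = 10/3 + P/3)
y(7)*(-100) = (10/3 + (1/3)*7)*(-100) = (10/3 + 7/3)*(-100) = (17/3)*(-100) = -1700/3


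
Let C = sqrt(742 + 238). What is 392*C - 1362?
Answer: -1362 + 5488*sqrt(5) ≈ 10910.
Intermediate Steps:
C = 14*sqrt(5) (C = sqrt(980) = 14*sqrt(5) ≈ 31.305)
392*C - 1362 = 392*(14*sqrt(5)) - 1362 = 5488*sqrt(5) - 1362 = -1362 + 5488*sqrt(5)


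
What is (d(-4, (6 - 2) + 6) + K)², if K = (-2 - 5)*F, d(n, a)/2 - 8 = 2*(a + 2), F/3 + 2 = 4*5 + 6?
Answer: 193600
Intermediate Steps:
F = 72 (F = -6 + 3*(4*5 + 6) = -6 + 3*(20 + 6) = -6 + 3*26 = -6 + 78 = 72)
d(n, a) = 24 + 4*a (d(n, a) = 16 + 2*(2*(a + 2)) = 16 + 2*(2*(2 + a)) = 16 + 2*(4 + 2*a) = 16 + (8 + 4*a) = 24 + 4*a)
K = -504 (K = (-2 - 5)*72 = -7*72 = -504)
(d(-4, (6 - 2) + 6) + K)² = ((24 + 4*((6 - 2) + 6)) - 504)² = ((24 + 4*(4 + 6)) - 504)² = ((24 + 4*10) - 504)² = ((24 + 40) - 504)² = (64 - 504)² = (-440)² = 193600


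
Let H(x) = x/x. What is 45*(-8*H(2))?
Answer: -360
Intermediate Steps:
H(x) = 1
45*(-8*H(2)) = 45*(-8*1) = 45*(-8) = -360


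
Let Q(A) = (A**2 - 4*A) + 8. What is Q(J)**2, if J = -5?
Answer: 2809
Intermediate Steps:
Q(A) = 8 + A**2 - 4*A
Q(J)**2 = (8 + (-5)**2 - 4*(-5))**2 = (8 + 25 + 20)**2 = 53**2 = 2809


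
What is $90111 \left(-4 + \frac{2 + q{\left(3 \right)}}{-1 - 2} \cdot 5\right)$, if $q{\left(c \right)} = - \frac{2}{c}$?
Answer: $- \frac{1682072}{3} \approx -5.6069 \cdot 10^{5}$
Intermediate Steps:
$90111 \left(-4 + \frac{2 + q{\left(3 \right)}}{-1 - 2} \cdot 5\right) = 90111 \left(-4 + \frac{2 - \frac{2}{3}}{-1 - 2} \cdot 5\right) = 90111 \left(-4 + \frac{2 - \frac{2}{3}}{-3} \cdot 5\right) = 90111 \left(-4 + \left(2 - \frac{2}{3}\right) \left(- \frac{1}{3}\right) 5\right) = 90111 \left(-4 + \frac{4}{3} \left(- \frac{1}{3}\right) 5\right) = 90111 \left(-4 - \frac{20}{9}\right) = 90111 \left(- \frac{56}{9}\right) = - \frac{1682072}{3}$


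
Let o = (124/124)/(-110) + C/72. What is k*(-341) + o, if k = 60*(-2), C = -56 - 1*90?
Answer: 81017567/1980 ≈ 40918.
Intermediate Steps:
C = -146 (C = -56 - 90 = -146)
o = -4033/1980 (o = (124/124)/(-110) - 146/72 = (124*(1/124))*(-1/110) - 146*1/72 = 1*(-1/110) - 73/36 = -1/110 - 73/36 = -4033/1980 ≈ -2.0369)
k = -120
k*(-341) + o = -120*(-341) - 4033/1980 = 40920 - 4033/1980 = 81017567/1980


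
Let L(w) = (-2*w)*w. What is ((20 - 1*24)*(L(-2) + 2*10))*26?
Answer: -1248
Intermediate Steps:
L(w) = -2*w²
((20 - 1*24)*(L(-2) + 2*10))*26 = ((20 - 1*24)*(-2*(-2)² + 2*10))*26 = ((20 - 24)*(-2*4 + 20))*26 = -4*(-8 + 20)*26 = -4*12*26 = -48*26 = -1248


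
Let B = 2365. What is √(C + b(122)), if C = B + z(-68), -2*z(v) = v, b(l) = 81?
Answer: 4*√155 ≈ 49.800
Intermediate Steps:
z(v) = -v/2
C = 2399 (C = 2365 - ½*(-68) = 2365 + 34 = 2399)
√(C + b(122)) = √(2399 + 81) = √2480 = 4*√155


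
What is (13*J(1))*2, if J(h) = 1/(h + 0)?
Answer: 26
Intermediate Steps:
J(h) = 1/h
(13*J(1))*2 = (13/1)*2 = (13*1)*2 = 13*2 = 26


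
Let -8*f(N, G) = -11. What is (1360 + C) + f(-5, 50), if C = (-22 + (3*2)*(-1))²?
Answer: 17163/8 ≈ 2145.4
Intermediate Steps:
f(N, G) = 11/8 (f(N, G) = -⅛*(-11) = 11/8)
C = 784 (C = (-22 + 6*(-1))² = (-22 - 6)² = (-28)² = 784)
(1360 + C) + f(-5, 50) = (1360 + 784) + 11/8 = 2144 + 11/8 = 17163/8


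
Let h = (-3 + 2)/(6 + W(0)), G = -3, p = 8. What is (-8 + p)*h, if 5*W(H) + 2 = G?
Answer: 0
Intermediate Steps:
W(H) = -1 (W(H) = -⅖ + (⅕)*(-3) = -⅖ - ⅗ = -1)
h = -⅕ (h = (-3 + 2)/(6 - 1) = -1/5 = -1*⅕ = -⅕ ≈ -0.20000)
(-8 + p)*h = (-8 + 8)*(-⅕) = 0*(-⅕) = 0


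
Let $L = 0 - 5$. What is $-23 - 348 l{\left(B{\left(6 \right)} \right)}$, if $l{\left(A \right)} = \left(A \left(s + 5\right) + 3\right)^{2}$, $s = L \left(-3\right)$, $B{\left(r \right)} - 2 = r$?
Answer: $-9246035$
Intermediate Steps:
$L = -5$
$B{\left(r \right)} = 2 + r$
$s = 15$ ($s = \left(-5\right) \left(-3\right) = 15$)
$l{\left(A \right)} = \left(3 + 20 A\right)^{2}$ ($l{\left(A \right)} = \left(A \left(15 + 5\right) + 3\right)^{2} = \left(A 20 + 3\right)^{2} = \left(20 A + 3\right)^{2} = \left(3 + 20 A\right)^{2}$)
$-23 - 348 l{\left(B{\left(6 \right)} \right)} = -23 - 348 \left(3 + 20 \left(2 + 6\right)\right)^{2} = -23 - 348 \left(3 + 20 \cdot 8\right)^{2} = -23 - 348 \left(3 + 160\right)^{2} = -23 - 348 \cdot 163^{2} = -23 - 9246012 = -9246035$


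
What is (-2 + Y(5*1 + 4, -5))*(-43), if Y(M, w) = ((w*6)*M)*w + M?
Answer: -58351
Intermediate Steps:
Y(M, w) = M + 6*M*w² (Y(M, w) = ((6*w)*M)*w + M = (6*M*w)*w + M = 6*M*w² + M = M + 6*M*w²)
(-2 + Y(5*1 + 4, -5))*(-43) = (-2 + (5*1 + 4)*(1 + 6*(-5)²))*(-43) = (-2 + (5 + 4)*(1 + 6*25))*(-43) = (-2 + 9*(1 + 150))*(-43) = (-2 + 9*151)*(-43) = (-2 + 1359)*(-43) = 1357*(-43) = -58351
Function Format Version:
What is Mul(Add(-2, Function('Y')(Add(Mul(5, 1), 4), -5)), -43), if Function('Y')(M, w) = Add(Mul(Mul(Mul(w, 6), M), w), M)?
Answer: -58351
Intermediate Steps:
Function('Y')(M, w) = Add(M, Mul(6, M, Pow(w, 2))) (Function('Y')(M, w) = Add(Mul(Mul(Mul(6, w), M), w), M) = Add(Mul(Mul(6, M, w), w), M) = Add(Mul(6, M, Pow(w, 2)), M) = Add(M, Mul(6, M, Pow(w, 2))))
Mul(Add(-2, Function('Y')(Add(Mul(5, 1), 4), -5)), -43) = Mul(Add(-2, Mul(Add(Mul(5, 1), 4), Add(1, Mul(6, Pow(-5, 2))))), -43) = Mul(Add(-2, Mul(Add(5, 4), Add(1, Mul(6, 25)))), -43) = Mul(Add(-2, Mul(9, Add(1, 150))), -43) = Mul(Add(-2, Mul(9, 151)), -43) = Mul(Add(-2, 1359), -43) = Mul(1357, -43) = -58351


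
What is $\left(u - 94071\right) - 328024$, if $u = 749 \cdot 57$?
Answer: $-379402$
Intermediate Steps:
$u = 42693$
$\left(u - 94071\right) - 328024 = \left(42693 - 94071\right) - 328024 = -51378 - 328024 = -379402$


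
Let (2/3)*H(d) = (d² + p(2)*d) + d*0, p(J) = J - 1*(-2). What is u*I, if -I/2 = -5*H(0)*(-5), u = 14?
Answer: 0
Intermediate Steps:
p(J) = 2 + J (p(J) = J + 2 = 2 + J)
H(d) = 6*d + 3*d²/2 (H(d) = 3*((d² + (2 + 2)*d) + d*0)/2 = 3*((d² + 4*d) + 0)/2 = 3*(d² + 4*d)/2 = 6*d + 3*d²/2)
I = 0 (I = -2*(-15*0*(4 + 0)/2)*(-5) = -2*(-15*0*4/2)*(-5) = -2*(-5*0)*(-5) = -0*(-5) = -2*0 = 0)
u*I = 14*0 = 0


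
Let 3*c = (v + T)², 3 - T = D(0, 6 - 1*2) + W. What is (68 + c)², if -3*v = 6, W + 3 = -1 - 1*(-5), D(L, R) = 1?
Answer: 42025/9 ≈ 4669.4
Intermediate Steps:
W = 1 (W = -3 + (-1 - 1*(-5)) = -3 + (-1 + 5) = -3 + 4 = 1)
v = -2 (v = -⅓*6 = -2)
T = 1 (T = 3 - (1 + 1) = 3 - 1*2 = 3 - 2 = 1)
c = ⅓ (c = (-2 + 1)²/3 = (⅓)*(-1)² = (⅓)*1 = ⅓ ≈ 0.33333)
(68 + c)² = (68 + ⅓)² = (205/3)² = 42025/9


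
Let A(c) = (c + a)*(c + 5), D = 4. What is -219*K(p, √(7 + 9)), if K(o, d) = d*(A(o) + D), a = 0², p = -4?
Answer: 0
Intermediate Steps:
a = 0
A(c) = c*(5 + c) (A(c) = (c + 0)*(c + 5) = c*(5 + c))
K(o, d) = d*(4 + o*(5 + o)) (K(o, d) = d*(o*(5 + o) + 4) = d*(4 + o*(5 + o)))
-219*K(p, √(7 + 9)) = -219*√(7 + 9)*(4 + (-4)² + 5*(-4)) = -219*√16*(4 + 16 - 20) = -876*0 = -219*0 = 0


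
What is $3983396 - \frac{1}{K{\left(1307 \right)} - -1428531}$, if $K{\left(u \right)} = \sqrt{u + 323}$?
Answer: $\frac{8128919468968211545}{2040700816331} + \frac{\sqrt{1630}}{2040700816331} \approx 3.9834 \cdot 10^{6}$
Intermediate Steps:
$K{\left(u \right)} = \sqrt{323 + u}$
$3983396 - \frac{1}{K{\left(1307 \right)} - -1428531} = 3983396 - \frac{1}{\sqrt{323 + 1307} - -1428531} = 3983396 - \frac{1}{\sqrt{1630} + 1428531} = 3983396 - \frac{1}{1428531 + \sqrt{1630}}$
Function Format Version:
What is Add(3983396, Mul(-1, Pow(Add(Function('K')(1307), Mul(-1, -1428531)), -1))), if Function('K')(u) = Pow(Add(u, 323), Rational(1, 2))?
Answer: Add(Rational(8128919468968211545, 2040700816331), Mul(Rational(1, 2040700816331), Pow(1630, Rational(1, 2)))) ≈ 3.9834e+6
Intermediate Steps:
Function('K')(u) = Pow(Add(323, u), Rational(1, 2))
Add(3983396, Mul(-1, Pow(Add(Function('K')(1307), Mul(-1, -1428531)), -1))) = Add(3983396, Mul(-1, Pow(Add(Pow(Add(323, 1307), Rational(1, 2)), Mul(-1, -1428531)), -1))) = Add(3983396, Mul(-1, Pow(Add(Pow(1630, Rational(1, 2)), 1428531), -1))) = Add(3983396, Mul(-1, Pow(Add(1428531, Pow(1630, Rational(1, 2))), -1)))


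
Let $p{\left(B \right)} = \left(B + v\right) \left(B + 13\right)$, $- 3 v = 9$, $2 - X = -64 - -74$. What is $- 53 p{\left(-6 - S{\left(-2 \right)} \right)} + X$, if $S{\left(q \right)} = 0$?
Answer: $3331$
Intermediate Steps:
$X = -8$ ($X = 2 - \left(-64 - -74\right) = 2 - \left(-64 + 74\right) = 2 - 10 = -8$)
$v = -3$ ($v = \left(- \frac{1}{3}\right) 9 = -3$)
$p{\left(B \right)} = \left(-3 + B\right) \left(13 + B\right)$ ($p{\left(B \right)} = \left(B - 3\right) \left(B + 13\right) = \left(-3 + B\right) \left(13 + B\right)$)
$- 53 p{\left(-6 - S{\left(-2 \right)} \right)} + X = - 53 \left(-39 + \left(-6 - 0\right)^{2} + 10 \left(-6 - 0\right)\right) - 8 = - 53 \left(-39 + \left(-6 + 0\right)^{2} + 10 \left(-6 + 0\right)\right) - 8 = - 53 \left(-39 + \left(-6\right)^{2} + 10 \left(-6\right)\right) - 8 = - 53 \left(-39 + 36 - 60\right) - 8 = \left(-53\right) \left(-63\right) - 8 = 3339 - 8 = 3331$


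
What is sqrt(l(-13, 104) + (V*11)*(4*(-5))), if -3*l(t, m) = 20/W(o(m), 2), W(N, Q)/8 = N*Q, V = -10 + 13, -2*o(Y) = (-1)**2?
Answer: I*sqrt(23730)/6 ≈ 25.674*I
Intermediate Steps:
o(Y) = -1/2 (o(Y) = -1/2*(-1)**2 = -1/2*1 = -1/2)
V = 3
W(N, Q) = 8*N*Q (W(N, Q) = 8*(N*Q) = 8*N*Q)
l(t, m) = 5/6 (l(t, m) = -20/(3*(8*(-1/2)*2)) = -20/(3*(-8)) = -20*(-1)/(3*8) = -1/3*(-5/2) = 5/6)
sqrt(l(-13, 104) + (V*11)*(4*(-5))) = sqrt(5/6 + (3*11)*(4*(-5))) = sqrt(5/6 + 33*(-20)) = sqrt(5/6 - 660) = sqrt(-3955/6) = I*sqrt(23730)/6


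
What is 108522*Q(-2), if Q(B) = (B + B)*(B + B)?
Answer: 1736352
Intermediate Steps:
Q(B) = 4*B² (Q(B) = (2*B)*(2*B) = 4*B²)
108522*Q(-2) = 108522*(4*(-2)²) = 108522*(4*4) = 108522*16 = 1736352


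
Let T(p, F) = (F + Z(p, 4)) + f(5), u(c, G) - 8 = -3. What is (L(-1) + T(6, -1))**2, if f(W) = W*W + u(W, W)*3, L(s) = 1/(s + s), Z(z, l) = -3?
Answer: 5041/4 ≈ 1260.3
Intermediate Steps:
u(c, G) = 5 (u(c, G) = 8 - 3 = 5)
L(s) = 1/(2*s)
f(W) = 15 + W**2 (f(W) = W*W + 5*3 = W**2 + 15 = 15 + W**2)
T(p, F) = 37 + F (T(p, F) = (F - 3) + (15 + 5**2) = (-3 + F) + (15 + 25) = (-3 + F) + 40 = 37 + F)
(L(-1) + T(6, -1))**2 = ((1/2)/(-1) + (37 - 1))**2 = ((1/2)*(-1) + 36)**2 = (-1/2 + 36)**2 = (71/2)**2 = 5041/4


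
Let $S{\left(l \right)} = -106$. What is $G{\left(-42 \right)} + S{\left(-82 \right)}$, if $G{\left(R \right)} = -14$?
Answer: $-120$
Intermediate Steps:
$G{\left(-42 \right)} + S{\left(-82 \right)} = -14 - 106 = -120$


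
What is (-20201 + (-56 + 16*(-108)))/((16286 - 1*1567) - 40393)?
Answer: 21985/25674 ≈ 0.85631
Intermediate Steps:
(-20201 + (-56 + 16*(-108)))/((16286 - 1*1567) - 40393) = (-20201 + (-56 - 1728))/((16286 - 1567) - 40393) = (-20201 - 1784)/(14719 - 40393) = -21985/(-25674) = -21985*(-1/25674) = 21985/25674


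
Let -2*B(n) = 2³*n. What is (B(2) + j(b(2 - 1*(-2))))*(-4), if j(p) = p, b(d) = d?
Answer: 16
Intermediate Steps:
B(n) = -4*n (B(n) = -2³*n/2 = -4*n)
(B(2) + j(b(2 - 1*(-2))))*(-4) = (-4*2 + (2 - 1*(-2)))*(-4) = (-8 + (2 + 2))*(-4) = (-8 + 4)*(-4) = -4*(-4) = 16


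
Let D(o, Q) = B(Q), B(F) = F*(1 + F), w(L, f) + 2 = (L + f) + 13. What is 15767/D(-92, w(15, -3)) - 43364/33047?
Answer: 497115121/18241944 ≈ 27.251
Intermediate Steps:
w(L, f) = 11 + L + f (w(L, f) = -2 + ((L + f) + 13) = -2 + (13 + L + f) = 11 + L + f)
D(o, Q) = Q*(1 + Q)
15767/D(-92, w(15, -3)) - 43364/33047 = 15767/(((11 + 15 - 3)*(1 + (11 + 15 - 3)))) - 43364/33047 = 15767/((23*(1 + 23))) - 43364*1/33047 = 15767/((23*24)) - 43364/33047 = 15767/552 - 43364/33047 = 497115121/18241944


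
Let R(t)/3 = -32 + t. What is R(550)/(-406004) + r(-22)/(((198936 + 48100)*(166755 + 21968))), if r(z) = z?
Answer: -4528101607850/1183029046679257 ≈ -0.0038275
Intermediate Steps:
R(t) = -96 + 3*t (R(t) = 3*(-32 + t) = -96 + 3*t)
R(550)/(-406004) + r(-22)/(((198936 + 48100)*(166755 + 21968))) = (-96 + 3*550)/(-406004) - 22*1/((166755 + 21968)*(198936 + 48100)) = (-96 + 1650)*(-1/406004) - 22/(247036*188723) = 1554*(-1/406004) - 22/46621375028 = -777/203002 - 22*1/46621375028 = -777/203002 - 11/23310687514 = -4528101607850/1183029046679257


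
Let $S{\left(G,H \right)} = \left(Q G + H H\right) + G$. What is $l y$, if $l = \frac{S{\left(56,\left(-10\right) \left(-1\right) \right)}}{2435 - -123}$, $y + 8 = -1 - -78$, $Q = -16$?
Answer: $- \frac{25530}{1279} \approx -19.961$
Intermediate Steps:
$y = 69$ ($y = -8 - -77 = -8 + \left(-1 + 78\right) = -8 + 77 = 69$)
$S{\left(G,H \right)} = H^{2} - 15 G$ ($S{\left(G,H \right)} = \left(- 16 G + H H\right) + G = \left(- 16 G + H^{2}\right) + G = \left(H^{2} - 16 G\right) + G = H^{2} - 15 G$)
$l = - \frac{370}{1279}$ ($l = \frac{\left(\left(-10\right) \left(-1\right)\right)^{2} - 840}{2435 - -123} = \frac{10^{2} - 840}{2435 + 123} = \frac{100 - 840}{2558} = \left(-740\right) \frac{1}{2558} = - \frac{370}{1279} \approx -0.28929$)
$l y = \left(- \frac{370}{1279}\right) 69 = - \frac{25530}{1279}$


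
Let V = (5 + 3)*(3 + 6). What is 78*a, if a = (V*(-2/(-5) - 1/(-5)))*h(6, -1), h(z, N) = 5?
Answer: 16848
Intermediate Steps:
V = 72 (V = 8*9 = 72)
a = 216 (a = (72*(-2/(-5) - 1/(-5)))*5 = (72*(-2*(-⅕) - 1*(-⅕)))*5 = (72*(⅖ + ⅕))*5 = (72*(⅗))*5 = (216/5)*5 = 216)
78*a = 78*216 = 16848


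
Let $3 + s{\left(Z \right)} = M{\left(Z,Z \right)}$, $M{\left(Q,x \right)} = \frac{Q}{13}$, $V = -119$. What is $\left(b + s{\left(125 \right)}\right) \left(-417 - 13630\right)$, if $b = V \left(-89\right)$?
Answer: $- \frac{1935241143}{13} \approx -1.4886 \cdot 10^{8}$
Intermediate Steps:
$M{\left(Q,x \right)} = \frac{Q}{13}$ ($M{\left(Q,x \right)} = Q \frac{1}{13} = \frac{Q}{13}$)
$b = 10591$ ($b = \left(-119\right) \left(-89\right) = 10591$)
$s{\left(Z \right)} = -3 + \frac{Z}{13}$
$\left(b + s{\left(125 \right)}\right) \left(-417 - 13630\right) = \left(10591 + \left(-3 + \frac{1}{13} \cdot 125\right)\right) \left(-417 - 13630\right) = \left(10591 + \left(-3 + \frac{125}{13}\right)\right) \left(-14047\right) = \left(10591 + \frac{86}{13}\right) \left(-14047\right) = \frac{137769}{13} \left(-14047\right) = - \frac{1935241143}{13}$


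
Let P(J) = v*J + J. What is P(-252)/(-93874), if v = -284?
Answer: -35658/46937 ≈ -0.75970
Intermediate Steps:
P(J) = -283*J (P(J) = -284*J + J = -283*J)
P(-252)/(-93874) = -283*(-252)/(-93874) = 71316*(-1/93874) = -35658/46937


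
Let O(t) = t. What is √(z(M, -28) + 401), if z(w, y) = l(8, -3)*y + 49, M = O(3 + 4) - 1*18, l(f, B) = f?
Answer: √226 ≈ 15.033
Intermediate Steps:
M = -11 (M = (3 + 4) - 1*18 = 7 - 18 = -11)
z(w, y) = 49 + 8*y (z(w, y) = 8*y + 49 = 49 + 8*y)
√(z(M, -28) + 401) = √((49 + 8*(-28)) + 401) = √((49 - 224) + 401) = √(-175 + 401) = √226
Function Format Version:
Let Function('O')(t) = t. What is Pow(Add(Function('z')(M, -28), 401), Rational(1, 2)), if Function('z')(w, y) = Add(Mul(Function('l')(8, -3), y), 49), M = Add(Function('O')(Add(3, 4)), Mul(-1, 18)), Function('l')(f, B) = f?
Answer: Pow(226, Rational(1, 2)) ≈ 15.033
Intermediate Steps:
M = -11 (M = Add(Add(3, 4), Mul(-1, 18)) = Add(7, -18) = -11)
Function('z')(w, y) = Add(49, Mul(8, y)) (Function('z')(w, y) = Add(Mul(8, y), 49) = Add(49, Mul(8, y)))
Pow(Add(Function('z')(M, -28), 401), Rational(1, 2)) = Pow(Add(Add(49, Mul(8, -28)), 401), Rational(1, 2)) = Pow(Add(Add(49, -224), 401), Rational(1, 2)) = Pow(Add(-175, 401), Rational(1, 2)) = Pow(226, Rational(1, 2))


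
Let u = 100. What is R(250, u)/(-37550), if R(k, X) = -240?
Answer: 24/3755 ≈ 0.0063915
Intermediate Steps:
R(250, u)/(-37550) = -240/(-37550) = -240*(-1/37550) = 24/3755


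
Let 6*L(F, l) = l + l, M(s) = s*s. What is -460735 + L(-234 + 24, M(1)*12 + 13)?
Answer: -1382180/3 ≈ -4.6073e+5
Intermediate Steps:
M(s) = s**2
L(F, l) = l/3 (L(F, l) = (l + l)/6 = (2*l)/6 = l/3)
-460735 + L(-234 + 24, M(1)*12 + 13) = -460735 + (1**2*12 + 13)/3 = -460735 + (1*12 + 13)/3 = -460735 + (12 + 13)/3 = -460735 + (1/3)*25 = -460735 + 25/3 = -1382180/3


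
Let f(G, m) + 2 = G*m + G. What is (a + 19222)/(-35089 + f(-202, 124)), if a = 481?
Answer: -19703/60341 ≈ -0.32653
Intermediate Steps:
f(G, m) = -2 + G + G*m (f(G, m) = -2 + (G*m + G) = -2 + (G + G*m) = -2 + G + G*m)
(a + 19222)/(-35089 + f(-202, 124)) = (481 + 19222)/(-35089 + (-2 - 202 - 202*124)) = 19703/(-35089 + (-2 - 202 - 25048)) = 19703/(-35089 - 25252) = 19703/(-60341) = 19703*(-1/60341) = -19703/60341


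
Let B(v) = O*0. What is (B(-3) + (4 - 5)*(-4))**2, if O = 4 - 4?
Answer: 16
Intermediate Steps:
O = 0
B(v) = 0 (B(v) = 0*0 = 0)
(B(-3) + (4 - 5)*(-4))**2 = (0 + (4 - 5)*(-4))**2 = (0 - 1*(-4))**2 = (0 + 4)**2 = 4**2 = 16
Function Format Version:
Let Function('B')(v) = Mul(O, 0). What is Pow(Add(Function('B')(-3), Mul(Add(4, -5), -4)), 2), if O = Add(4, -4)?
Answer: 16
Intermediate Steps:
O = 0
Function('B')(v) = 0 (Function('B')(v) = Mul(0, 0) = 0)
Pow(Add(Function('B')(-3), Mul(Add(4, -5), -4)), 2) = Pow(Add(0, Mul(Add(4, -5), -4)), 2) = Pow(Add(0, Mul(-1, -4)), 2) = Pow(Add(0, 4), 2) = Pow(4, 2) = 16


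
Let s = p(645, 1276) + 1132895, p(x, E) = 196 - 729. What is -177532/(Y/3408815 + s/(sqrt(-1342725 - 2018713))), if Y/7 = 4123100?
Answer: -83874327565971087535240/21289281598175303518687 - 3337111802480140467882*I*sqrt(3361438)/21289281598175303518687 ≈ -3.9397 - 287.39*I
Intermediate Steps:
p(x, E) = -533
Y = 28861700 (Y = 7*4123100 = 28861700)
s = 1132362 (s = -533 + 1132895 = 1132362)
-177532/(Y/3408815 + s/(sqrt(-1342725 - 2018713))) = -177532/(28861700/3408815 + 1132362/(sqrt(-1342725 - 2018713))) = -177532/(28861700*(1/3408815) + 1132362/(sqrt(-3361438))) = -177532/(5772340/681763 + 1132362/((I*sqrt(3361438)))) = -177532/(5772340/681763 + 1132362*(-I*sqrt(3361438)/3361438)) = -177532/(5772340/681763 - 566181*I*sqrt(3361438)/1680719)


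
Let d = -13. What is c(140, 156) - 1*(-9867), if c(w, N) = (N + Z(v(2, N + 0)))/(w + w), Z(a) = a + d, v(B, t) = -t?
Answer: 2762747/280 ≈ 9867.0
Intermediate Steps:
Z(a) = -13 + a (Z(a) = a - 13 = -13 + a)
c(w, N) = -13/(2*w) (c(w, N) = (N + (-13 - (N + 0)))/(w + w) = (N + (-13 - N))/((2*w)) = -13/(2*w))
c(140, 156) - 1*(-9867) = -13/2/140 - 1*(-9867) = -13/2*1/140 + 9867 = -13/280 + 9867 = 2762747/280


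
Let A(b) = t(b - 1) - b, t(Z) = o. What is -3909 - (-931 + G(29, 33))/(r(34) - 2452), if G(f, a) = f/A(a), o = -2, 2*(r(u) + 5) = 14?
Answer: -167614682/42875 ≈ -3909.4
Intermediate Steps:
r(u) = 2 (r(u) = -5 + (½)*14 = -5 + 7 = 2)
t(Z) = -2
A(b) = -2 - b
G(f, a) = f/(-2 - a)
-3909 - (-931 + G(29, 33))/(r(34) - 2452) = -3909 - (-931 - 1*29/(2 + 33))/(2 - 2452) = -3909 - (-931 - 1*29/35)/(-2450) = -3909 - (-931 - 1*29*1/35)*(-1)/2450 = -3909 - (-931 - 29/35)*(-1)/2450 = -3909 - (-32614)*(-1)/(35*2450) = -3909 - 1*16307/42875 = -3909 - 16307/42875 = -167614682/42875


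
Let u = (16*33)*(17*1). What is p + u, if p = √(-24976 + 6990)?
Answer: 8976 + 23*I*√34 ≈ 8976.0 + 134.11*I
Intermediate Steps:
p = 23*I*√34 (p = √(-17986) = 23*I*√34 ≈ 134.11*I)
u = 8976 (u = 528*17 = 8976)
p + u = 23*I*√34 + 8976 = 8976 + 23*I*√34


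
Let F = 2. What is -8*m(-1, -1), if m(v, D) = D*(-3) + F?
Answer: -40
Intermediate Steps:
m(v, D) = 2 - 3*D (m(v, D) = D*(-3) + 2 = -3*D + 2 = 2 - 3*D)
-8*m(-1, -1) = -8*(2 - 3*(-1)) = -8*(2 + 3) = -8*5 = -40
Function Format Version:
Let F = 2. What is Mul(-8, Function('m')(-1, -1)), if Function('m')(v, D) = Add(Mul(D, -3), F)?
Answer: -40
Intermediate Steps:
Function('m')(v, D) = Add(2, Mul(-3, D)) (Function('m')(v, D) = Add(Mul(D, -3), 2) = Add(Mul(-3, D), 2) = Add(2, Mul(-3, D)))
Mul(-8, Function('m')(-1, -1)) = Mul(-8, Add(2, Mul(-3, -1))) = Mul(-8, Add(2, 3)) = Mul(-8, 5) = -40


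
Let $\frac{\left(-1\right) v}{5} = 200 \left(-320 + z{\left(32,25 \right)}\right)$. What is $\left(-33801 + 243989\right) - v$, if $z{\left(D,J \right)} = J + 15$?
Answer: $-69812$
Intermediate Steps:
$z{\left(D,J \right)} = 15 + J$
$v = 280000$ ($v = - 5 \cdot 200 \left(-320 + \left(15 + 25\right)\right) = - 5 \cdot 200 \left(-320 + 40\right) = - 5 \cdot 200 \left(-280\right) = \left(-5\right) \left(-56000\right) = 280000$)
$\left(-33801 + 243989\right) - v = \left(-33801 + 243989\right) - 280000 = 210188 - 280000 = -69812$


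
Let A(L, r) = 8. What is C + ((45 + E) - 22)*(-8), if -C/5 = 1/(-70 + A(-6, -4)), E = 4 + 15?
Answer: -20827/62 ≈ -335.92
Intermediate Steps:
E = 19
C = 5/62 (C = -5/(-70 + 8) = -5/(-62) = -5*(-1/62) = 5/62 ≈ 0.080645)
C + ((45 + E) - 22)*(-8) = 5/62 + ((45 + 19) - 22)*(-8) = 5/62 + (64 - 22)*(-8) = 5/62 + 42*(-8) = 5/62 - 336 = -20827/62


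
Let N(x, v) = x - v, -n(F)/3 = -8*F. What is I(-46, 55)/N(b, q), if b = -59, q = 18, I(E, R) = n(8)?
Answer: -192/77 ≈ -2.4935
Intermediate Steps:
n(F) = 24*F (n(F) = -(-24)*F = 24*F)
I(E, R) = 192 (I(E, R) = 24*8 = 192)
I(-46, 55)/N(b, q) = 192/(-59 - 1*18) = 192/(-59 - 18) = 192/(-77) = 192*(-1/77) = -192/77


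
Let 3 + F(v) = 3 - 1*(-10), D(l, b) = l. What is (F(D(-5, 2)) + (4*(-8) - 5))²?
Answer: 729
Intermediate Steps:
F(v) = 10 (F(v) = -3 + (3 - 1*(-10)) = -3 + (3 + 10) = -3 + 13 = 10)
(F(D(-5, 2)) + (4*(-8) - 5))² = (10 + (4*(-8) - 5))² = (10 + (-32 - 5))² = (10 - 37)² = (-27)² = 729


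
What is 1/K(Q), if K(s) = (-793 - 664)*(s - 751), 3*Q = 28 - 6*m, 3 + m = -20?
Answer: 3/3040759 ≈ 9.8660e-7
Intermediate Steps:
m = -23 (m = -3 - 20 = -23)
Q = 166/3 (Q = (28 - 6*(-23))/3 = (28 + 138)/3 = (1/3)*166 = 166/3 ≈ 55.333)
K(s) = 1094207 - 1457*s (K(s) = -1457*(-751 + s) = 1094207 - 1457*s)
1/K(Q) = 1/(1094207 - 1457*166/3) = 1/(1094207 - 241862/3) = 1/(3040759/3) = 3/3040759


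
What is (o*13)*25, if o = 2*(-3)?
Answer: -1950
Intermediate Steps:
o = -6
(o*13)*25 = -6*13*25 = -78*25 = -1950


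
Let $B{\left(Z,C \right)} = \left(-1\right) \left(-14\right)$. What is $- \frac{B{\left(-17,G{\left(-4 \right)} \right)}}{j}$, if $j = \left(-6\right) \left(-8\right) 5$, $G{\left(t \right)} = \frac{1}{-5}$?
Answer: $- \frac{7}{120} \approx -0.058333$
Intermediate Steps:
$G{\left(t \right)} = - \frac{1}{5}$
$j = 240$ ($j = 48 \cdot 5 = 240$)
$B{\left(Z,C \right)} = 14$
$- \frac{B{\left(-17,G{\left(-4 \right)} \right)}}{j} = - \frac{14}{240} = \left(-1\right) \frac{7}{120} = - \frac{7}{120}$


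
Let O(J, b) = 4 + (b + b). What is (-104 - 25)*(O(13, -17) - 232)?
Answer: 33798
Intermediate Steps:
O(J, b) = 4 + 2*b
(-104 - 25)*(O(13, -17) - 232) = (-104 - 25)*((4 + 2*(-17)) - 232) = -129*((4 - 34) - 232) = -129*(-30 - 232) = -129*(-262) = 33798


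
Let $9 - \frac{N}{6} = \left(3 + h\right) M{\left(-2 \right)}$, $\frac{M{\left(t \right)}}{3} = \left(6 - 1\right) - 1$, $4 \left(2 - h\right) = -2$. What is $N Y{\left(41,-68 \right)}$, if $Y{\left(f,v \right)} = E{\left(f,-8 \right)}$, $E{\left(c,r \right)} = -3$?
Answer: $1026$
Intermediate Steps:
$h = \frac{5}{2}$ ($h = 2 - - \frac{1}{2} = 2 + \frac{1}{2} = \frac{5}{2} \approx 2.5$)
$Y{\left(f,v \right)} = -3$
$M{\left(t \right)} = 12$ ($M{\left(t \right)} = 3 \left(\left(6 - 1\right) - 1\right) = 3 \left(5 - 1\right) = 3 \cdot 4 = 12$)
$N = -342$ ($N = 54 - 6 \left(3 + \frac{5}{2}\right) 12 = 54 - 6 \cdot \frac{11}{2} \cdot 12 = 54 - 396 = -342$)
$N Y{\left(41,-68 \right)} = \left(-342\right) \left(-3\right) = 1026$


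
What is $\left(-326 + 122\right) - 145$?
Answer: $-349$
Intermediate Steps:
$\left(-326 + 122\right) - 145 = -204 - 145 = -349$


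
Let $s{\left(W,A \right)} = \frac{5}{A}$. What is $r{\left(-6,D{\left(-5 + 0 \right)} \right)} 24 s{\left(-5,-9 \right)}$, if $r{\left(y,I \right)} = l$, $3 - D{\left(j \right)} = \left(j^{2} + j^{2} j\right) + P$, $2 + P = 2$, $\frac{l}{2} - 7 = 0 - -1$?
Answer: $- \frac{640}{3} \approx -213.33$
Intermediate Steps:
$l = 16$ ($l = 14 + 2 \left(0 - -1\right) = 14 + 2 \left(0 + 1\right) = 14 + 2 \cdot 1 = 14 + 2 = 16$)
$P = 0$ ($P = -2 + 2 = 0$)
$D{\left(j \right)} = 3 - j^{2} - j^{3}$ ($D{\left(j \right)} = 3 - \left(\left(j^{2} + j^{2} j\right) + 0\right) = 3 - \left(\left(j^{2} + j^{3}\right) + 0\right) = 3 - \left(j^{2} + j^{3}\right) = 3 - j^{2} - j^{3}$)
$r{\left(y,I \right)} = 16$
$r{\left(-6,D{\left(-5 + 0 \right)} \right)} 24 s{\left(-5,-9 \right)} = 16 \cdot 24 \frac{5}{-9} = 384 \cdot 5 \left(- \frac{1}{9}\right) = 384 \left(- \frac{5}{9}\right) = - \frac{640}{3}$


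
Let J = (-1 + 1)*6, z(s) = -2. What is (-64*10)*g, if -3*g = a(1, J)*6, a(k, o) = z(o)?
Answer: -2560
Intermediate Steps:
J = 0 (J = 0*6 = 0)
a(k, o) = -2
g = 4 (g = -(-2)*6/3 = -1/3*(-12) = 4)
(-64*10)*g = -64*10*4 = -640*4 = -2560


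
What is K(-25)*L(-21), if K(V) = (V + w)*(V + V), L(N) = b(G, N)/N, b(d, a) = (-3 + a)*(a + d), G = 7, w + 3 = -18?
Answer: -36800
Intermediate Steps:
w = -21 (w = -3 - 18 = -21)
L(N) = (-21 + N² + 4*N)/N (L(N) = (N² - 3*N - 3*7 + N*7)/N = (N² - 3*N - 21 + 7*N)/N = (-21 + N² + 4*N)/N)
K(V) = 2*V*(-21 + V) (K(V) = (V - 21)*(V + V) = (-21 + V)*(2*V) = 2*V*(-21 + V))
K(-25)*L(-21) = (2*(-25)*(-21 - 25))*(4 - 21 - 21/(-21)) = (2*(-25)*(-46))*(4 - 21 - 21*(-1/21)) = 2300*(4 - 21 + 1) = 2300*(-16) = -36800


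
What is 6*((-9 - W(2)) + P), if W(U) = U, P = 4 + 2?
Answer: -30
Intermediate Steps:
P = 6
6*((-9 - W(2)) + P) = 6*((-9 - 1*2) + 6) = 6*((-9 - 2) + 6) = 6*(-11 + 6) = 6*(-5) = -30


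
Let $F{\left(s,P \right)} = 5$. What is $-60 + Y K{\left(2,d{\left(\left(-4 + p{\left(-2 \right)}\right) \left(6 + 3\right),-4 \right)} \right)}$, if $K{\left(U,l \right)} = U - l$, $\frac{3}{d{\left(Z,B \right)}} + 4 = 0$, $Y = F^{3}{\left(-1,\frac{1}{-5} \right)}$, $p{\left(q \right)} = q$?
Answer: $\frac{1135}{4} \approx 283.75$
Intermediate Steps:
$Y = 125$ ($Y = 5^{3} = 125$)
$d{\left(Z,B \right)} = - \frac{3}{4}$ ($d{\left(Z,B \right)} = \frac{3}{-4 + 0} = \frac{3}{-4} = 3 \left(- \frac{1}{4}\right) = - \frac{3}{4}$)
$-60 + Y K{\left(2,d{\left(\left(-4 + p{\left(-2 \right)}\right) \left(6 + 3\right),-4 \right)} \right)} = -60 + 125 \left(2 - - \frac{3}{4}\right) = -60 + 125 \left(2 + \frac{3}{4}\right) = -60 + 125 \cdot \frac{11}{4} = -60 + \frac{1375}{4} = \frac{1135}{4}$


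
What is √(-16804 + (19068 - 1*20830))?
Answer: I*√18566 ≈ 136.26*I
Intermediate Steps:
√(-16804 + (19068 - 1*20830)) = √(-16804 + (19068 - 20830)) = √(-16804 - 1762) = √(-18566) = I*√18566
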